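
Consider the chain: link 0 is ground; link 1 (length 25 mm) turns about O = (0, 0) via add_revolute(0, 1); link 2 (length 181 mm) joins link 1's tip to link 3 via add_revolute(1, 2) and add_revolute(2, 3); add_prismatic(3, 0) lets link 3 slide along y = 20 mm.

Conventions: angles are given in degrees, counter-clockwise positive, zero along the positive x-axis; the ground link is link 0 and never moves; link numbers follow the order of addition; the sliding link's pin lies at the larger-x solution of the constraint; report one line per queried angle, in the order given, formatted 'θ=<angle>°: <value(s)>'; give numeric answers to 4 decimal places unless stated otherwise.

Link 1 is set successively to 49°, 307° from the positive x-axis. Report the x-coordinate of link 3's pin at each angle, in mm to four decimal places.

geometry: r = 25 mm, L = 181 mm, e = 20 mm
θ=49°: crank pin P = (r cos θ, r sin θ) = (16.401476, 18.867740)
θ=49°: h = r sin θ − e = 18.867740 − 20 = -1.132260
θ=49°: x = r cos θ + √(L² − h²) = 16.401476 + 180.996458 = 197.397934
θ=307°: crank pin P = (r cos θ, r sin θ) = (15.045376, -19.965888)
θ=307°: h = r sin θ − e = -19.965888 − 20 = -39.965888
θ=307°: x = r cos θ + √(L² − h²) = 15.045376 + 176.532512 = 191.577888

θ=49°: 197.3979
θ=307°: 191.5779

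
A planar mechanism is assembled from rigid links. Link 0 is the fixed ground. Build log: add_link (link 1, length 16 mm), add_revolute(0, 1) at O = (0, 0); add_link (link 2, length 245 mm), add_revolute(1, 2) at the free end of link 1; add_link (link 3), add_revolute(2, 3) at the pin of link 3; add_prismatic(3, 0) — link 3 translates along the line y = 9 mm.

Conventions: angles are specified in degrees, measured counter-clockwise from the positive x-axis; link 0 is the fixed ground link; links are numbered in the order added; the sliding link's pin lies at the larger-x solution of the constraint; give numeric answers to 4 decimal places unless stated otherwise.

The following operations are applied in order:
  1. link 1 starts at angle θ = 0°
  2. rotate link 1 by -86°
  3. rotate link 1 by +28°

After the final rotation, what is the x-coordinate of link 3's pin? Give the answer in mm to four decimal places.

geometry: r = 16 mm, L = 245 mm, e = 9 mm; θ starts at 0°
rotate link 1 by -86°: θ ← 0° -86° = -86°
rotate link 1 by +28°: θ ← -86° +28° = -58°
crank pin P = (r cos θ, r sin θ) = (8.478708, -13.568770)
h = r sin θ − e = -13.568770 − 9 = -22.568770
x = r cos θ + √(L² − h²) = 8.478708 + 243.958297 = 252.437005

252.4370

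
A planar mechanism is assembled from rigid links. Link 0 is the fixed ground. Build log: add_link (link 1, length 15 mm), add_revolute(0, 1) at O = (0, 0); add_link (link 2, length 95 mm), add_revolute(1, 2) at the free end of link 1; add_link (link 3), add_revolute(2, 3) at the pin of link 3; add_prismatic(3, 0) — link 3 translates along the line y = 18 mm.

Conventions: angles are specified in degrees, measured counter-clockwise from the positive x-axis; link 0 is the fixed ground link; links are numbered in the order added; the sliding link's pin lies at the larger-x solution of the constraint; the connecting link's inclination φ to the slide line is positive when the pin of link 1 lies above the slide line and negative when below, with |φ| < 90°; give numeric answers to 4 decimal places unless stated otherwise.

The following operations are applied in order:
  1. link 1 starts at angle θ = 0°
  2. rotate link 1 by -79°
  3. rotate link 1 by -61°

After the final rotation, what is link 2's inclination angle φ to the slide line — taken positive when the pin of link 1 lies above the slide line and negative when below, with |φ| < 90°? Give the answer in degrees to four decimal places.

geometry: r = 15 mm, L = 95 mm, e = 18 mm; θ starts at 0°
rotate link 1 by -79°: θ ← 0° -79° = -79°
rotate link 1 by -61°: θ ← -79° -61° = -140°
h = r sin θ − e = -9.641814 − 18 = -27.641814
sin φ = h / L = -27.641814 / 95 = -0.29096646
φ = arcsin(-0.29096646) = -16.915826°

-16.9158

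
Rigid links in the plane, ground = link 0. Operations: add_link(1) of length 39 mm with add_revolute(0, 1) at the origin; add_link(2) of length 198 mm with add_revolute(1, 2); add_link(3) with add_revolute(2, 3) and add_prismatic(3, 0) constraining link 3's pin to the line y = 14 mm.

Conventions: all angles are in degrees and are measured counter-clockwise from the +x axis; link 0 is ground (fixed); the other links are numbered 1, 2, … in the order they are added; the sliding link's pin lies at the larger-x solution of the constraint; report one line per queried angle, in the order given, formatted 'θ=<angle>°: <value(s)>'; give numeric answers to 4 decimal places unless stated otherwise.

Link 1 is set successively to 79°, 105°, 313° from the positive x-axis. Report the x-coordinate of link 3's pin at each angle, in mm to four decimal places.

geometry: r = 39 mm, L = 198 mm, e = 14 mm
θ=79°: crank pin P = (r cos θ, r sin θ) = (7.441551, 38.283460)
θ=79°: h = r sin θ − e = 38.283460 − 14 = 24.283460
θ=79°: x = r cos θ + √(L² − h²) = 7.441551 + 196.505251 = 203.946802
θ=105°: crank pin P = (r cos θ, r sin θ) = (-10.093943, 37.671107)
θ=105°: h = r sin θ − e = 37.671107 − 14 = 23.671107
θ=105°: x = r cos θ + √(L² − h²) = -10.093943 + 196.579955 = 186.486012
θ=313°: crank pin P = (r cos θ, r sin θ) = (26.597936, -28.522794)
θ=313°: h = r sin θ − e = -28.522794 − 14 = -42.522794
θ=313°: x = r cos θ + √(L² − h²) = 26.597936 + 193.379968 = 219.977904

θ=79°: 203.9468
θ=105°: 186.4860
θ=313°: 219.9779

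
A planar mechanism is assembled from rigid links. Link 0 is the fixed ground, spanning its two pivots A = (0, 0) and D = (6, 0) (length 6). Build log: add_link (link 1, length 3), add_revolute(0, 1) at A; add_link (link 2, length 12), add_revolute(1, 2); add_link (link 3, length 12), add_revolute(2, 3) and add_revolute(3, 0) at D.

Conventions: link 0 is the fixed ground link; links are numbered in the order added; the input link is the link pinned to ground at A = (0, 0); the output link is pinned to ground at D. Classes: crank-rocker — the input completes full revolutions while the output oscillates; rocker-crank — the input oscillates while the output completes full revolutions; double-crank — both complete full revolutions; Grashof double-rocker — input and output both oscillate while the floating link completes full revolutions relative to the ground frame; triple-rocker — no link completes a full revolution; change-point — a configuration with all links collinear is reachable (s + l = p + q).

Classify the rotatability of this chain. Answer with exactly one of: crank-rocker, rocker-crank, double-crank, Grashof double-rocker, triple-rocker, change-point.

lengths: ground=6, input=3, coupler=12, output=12
sorted: s=3 (shortest), l=12 (longest), p+q=18
s + l = 15 vs p + q = 18
s + l < p + q (Grashof) with shortest = input link → crank-rocker

crank-rocker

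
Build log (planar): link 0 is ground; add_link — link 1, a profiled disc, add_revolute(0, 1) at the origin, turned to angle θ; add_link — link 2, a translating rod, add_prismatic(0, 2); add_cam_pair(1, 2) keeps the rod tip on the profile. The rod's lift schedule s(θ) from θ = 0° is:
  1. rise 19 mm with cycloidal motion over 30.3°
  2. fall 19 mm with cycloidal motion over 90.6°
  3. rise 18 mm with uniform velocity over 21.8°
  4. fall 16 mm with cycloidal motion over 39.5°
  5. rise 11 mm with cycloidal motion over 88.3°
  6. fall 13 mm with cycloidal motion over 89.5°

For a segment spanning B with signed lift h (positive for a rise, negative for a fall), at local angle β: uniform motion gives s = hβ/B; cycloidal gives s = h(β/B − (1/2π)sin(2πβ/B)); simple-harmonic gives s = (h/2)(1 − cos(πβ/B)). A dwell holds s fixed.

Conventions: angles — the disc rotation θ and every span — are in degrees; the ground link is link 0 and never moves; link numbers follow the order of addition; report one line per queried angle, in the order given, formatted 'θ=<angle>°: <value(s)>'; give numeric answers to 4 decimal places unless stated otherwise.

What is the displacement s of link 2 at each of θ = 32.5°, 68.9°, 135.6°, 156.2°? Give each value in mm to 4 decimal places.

seg 1 [0°–30.3°] cycloidal, h=19: full span → s += 19 → s = 19.0000
seg 2 [30.3°–120.9°] cycloidal, h=-19: θ=32.5° here. β=2.2, B=90.6. -19·(0.0243 − sin(2π·0.0243)/(2π)) = -0.0018 → s = 18.9982
seg 2 [30.3°–120.9°] cycloidal, h=-19: θ=68.9° here. β=38.6, B=90.6. -19·(0.4260 − sin(2π·0.4260)/(2π)) = -6.7399 → s = 12.2601
seg 2 [30.3°–120.9°] cycloidal, h=-19: full span → s += -19 → s = 0.0000
seg 3 [120.9°–142.7°] uniform, h=18: θ=135.6° here. β=14.7, B=21.8. 18·14.7/21.8 = 12.1376 → s = 12.1376
seg 3 [120.9°–142.7°] uniform, h=18: full span → s += 18 → s = 18.0000
seg 4 [142.7°–182.2°] cycloidal, h=-16: θ=156.2° here. β=13.5, B=39.5. -16·(0.3418 − sin(2π·0.3418)/(2π)) = -3.3336 → s = 14.6664

θ=32.5°: 18.9982
θ=68.9°: 12.2601
θ=135.6°: 12.1376
θ=156.2°: 14.6664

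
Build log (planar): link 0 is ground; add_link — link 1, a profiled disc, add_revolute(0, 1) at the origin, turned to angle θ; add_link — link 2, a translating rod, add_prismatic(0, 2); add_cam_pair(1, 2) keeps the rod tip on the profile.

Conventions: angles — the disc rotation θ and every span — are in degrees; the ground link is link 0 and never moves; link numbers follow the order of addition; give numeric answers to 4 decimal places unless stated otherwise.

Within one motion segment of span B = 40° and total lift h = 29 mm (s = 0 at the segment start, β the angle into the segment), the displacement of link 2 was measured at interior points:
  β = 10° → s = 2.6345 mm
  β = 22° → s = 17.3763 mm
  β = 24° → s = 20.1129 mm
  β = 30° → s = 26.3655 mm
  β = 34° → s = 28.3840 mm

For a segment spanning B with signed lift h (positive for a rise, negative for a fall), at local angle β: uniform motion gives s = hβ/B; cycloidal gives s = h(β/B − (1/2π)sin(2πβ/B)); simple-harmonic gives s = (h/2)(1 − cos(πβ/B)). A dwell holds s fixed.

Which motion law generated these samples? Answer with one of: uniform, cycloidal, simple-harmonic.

candidates at β/B = r: uniform s = h·r (linear in β); cycloidal s = h·(r − sin(2πr)/(2π)); simple-harmonic s = (h/2)(1 − cos(πr))
β=10°: printed 2.6345 | uniform 7.2500, cycloidal 2.6345, simple-harmonic 4.2470
β=22°: printed 17.3763 | uniform 15.9500, cycloidal 17.3763, simple-harmonic 16.7683
β=24°: printed 20.1129 | uniform 17.4000, cycloidal 20.1129, simple-harmonic 18.9807
β=30°: printed 26.3655 | uniform 21.7500, cycloidal 26.3655, simple-harmonic 24.7530
β=34°: printed 28.3840 | uniform 24.6500, cycloidal 28.3840, simple-harmonic 27.4196
only one law matches every sample → cycloidal

cycloidal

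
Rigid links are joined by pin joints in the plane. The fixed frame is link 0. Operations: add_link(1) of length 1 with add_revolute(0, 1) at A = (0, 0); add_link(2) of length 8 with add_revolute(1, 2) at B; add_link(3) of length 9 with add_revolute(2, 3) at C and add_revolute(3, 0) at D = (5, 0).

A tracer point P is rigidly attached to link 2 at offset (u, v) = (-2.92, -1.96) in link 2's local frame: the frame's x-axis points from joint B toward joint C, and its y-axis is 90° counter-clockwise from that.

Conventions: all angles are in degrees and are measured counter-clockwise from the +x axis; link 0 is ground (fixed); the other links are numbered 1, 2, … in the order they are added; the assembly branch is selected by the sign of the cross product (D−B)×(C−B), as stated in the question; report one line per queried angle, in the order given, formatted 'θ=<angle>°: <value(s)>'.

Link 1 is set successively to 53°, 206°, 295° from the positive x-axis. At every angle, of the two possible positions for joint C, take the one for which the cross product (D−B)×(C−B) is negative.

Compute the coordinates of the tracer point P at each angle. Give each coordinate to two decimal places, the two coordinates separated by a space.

A=(0,0), D=(5.00,0)
θ=53°: B = A + 1.00·(cos53°, sin53°) = (0.6018, 0.7986)
θ=53°: |BD| = 4.4701
θ=53°: circle(B,8.00) ∩ circle(D,9.00): a=0.3335, h=7.9930
θ=53°:   candidates: C₊=(2.3580,8.6035) cross=35.730; C₋=(-0.4981,-7.1254) cross=-35.730
θ=53°:   branch - wants cross < 0 → take C=(-0.4981,-7.1254) (cross=-35.730)
θ=53°: ex = (C−B)/|BC| = (-0.1375,-0.9905); ey = (0.9905,-0.1375)
θ=53°: P = B + -2.92·ex + -1.96·ey = (-0.9381,3.9604)
θ=206°: B = A + 1.00·(cos206°, sin206°) = (-0.8988, -0.4384)
θ=206°: |BD| = 5.9151
θ=206°: circle(B,8.00) ∩ circle(D,9.00): a=1.5205, h=7.8542
θ=206°:   candidates: C₊=(0.0355,7.5069) cross=46.458; C₋=(1.1996,-8.1583) cross=-46.458
θ=206°:   branch - wants cross < 0 → take C=(1.1996,-8.1583) (cross=-46.458)
θ=206°: ex = (C−B)/|BC| = (0.2623,-0.9650); ey = (0.9650,0.2623)
θ=206°: P = B + -2.92·ex + -1.96·ey = (-3.5561,1.8653)
θ=295°: B = A + 1.00·(cos295°, sin295°) = (0.4226, -0.9063)
θ=295°: |BD| = 4.6662
θ=295°: circle(B,8.00) ∩ circle(D,9.00): a=0.5115, h=7.9836
θ=295°:   candidates: C₊=(-0.6262,7.0246) cross=37.254; C₋=(2.4750,-8.6386) cross=-37.254
θ=295°:   branch - wants cross < 0 → take C=(2.4750,-8.6386) (cross=-37.254)
θ=295°: ex = (C−B)/|BC| = (0.2566,-0.9665); ey = (0.9665,0.2566)
θ=295°: P = B + -2.92·ex + -1.96·ey = (-2.2209,1.4131)

θ=53°: -0.94 3.96
θ=206°: -3.56 1.87
θ=295°: -2.22 1.41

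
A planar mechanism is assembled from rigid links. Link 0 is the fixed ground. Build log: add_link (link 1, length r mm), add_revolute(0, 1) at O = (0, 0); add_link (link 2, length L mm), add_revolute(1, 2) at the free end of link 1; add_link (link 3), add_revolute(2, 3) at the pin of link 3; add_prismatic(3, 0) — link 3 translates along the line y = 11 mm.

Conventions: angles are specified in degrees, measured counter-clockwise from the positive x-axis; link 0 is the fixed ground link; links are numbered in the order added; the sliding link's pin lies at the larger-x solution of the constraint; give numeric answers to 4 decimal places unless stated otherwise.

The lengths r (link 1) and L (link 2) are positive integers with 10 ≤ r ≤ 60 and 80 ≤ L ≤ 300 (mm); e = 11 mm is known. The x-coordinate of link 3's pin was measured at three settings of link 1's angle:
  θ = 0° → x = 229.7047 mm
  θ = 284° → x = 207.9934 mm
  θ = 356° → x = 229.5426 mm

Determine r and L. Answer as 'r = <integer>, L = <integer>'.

constraint per measurement: (x − r cos θ)² + (r sin θ − e)² = L²
subtracting the θ₁ and θ₂ equations cancels the r² and L² terms:
r = (x₁² − x₂²) / (2[(x₁cos θ₁ + e sin θ₁) − (x₂cos θ₂ + e sin θ₂)]) = 25.0000 → r = 25
L² = (x₁ − r cos θ₁)² + (r sin θ₁ − e)² = 42025.0142 → L = 205.0000 → L = 205
check at θ₃=356°: x = 229.5426 (printed 229.5426) ✓

r = 25, L = 205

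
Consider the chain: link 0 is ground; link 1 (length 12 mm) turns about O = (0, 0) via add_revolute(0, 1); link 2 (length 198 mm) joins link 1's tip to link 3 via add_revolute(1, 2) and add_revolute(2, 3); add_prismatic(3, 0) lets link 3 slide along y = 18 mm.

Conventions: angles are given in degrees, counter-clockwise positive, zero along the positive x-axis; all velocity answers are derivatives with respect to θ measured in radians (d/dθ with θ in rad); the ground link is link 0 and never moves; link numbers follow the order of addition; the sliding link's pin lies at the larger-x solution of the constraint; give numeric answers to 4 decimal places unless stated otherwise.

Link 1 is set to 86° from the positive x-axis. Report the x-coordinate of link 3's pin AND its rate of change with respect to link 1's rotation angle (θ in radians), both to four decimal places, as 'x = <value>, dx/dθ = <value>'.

geometry: r = 12 mm, L = 198 mm, e = 18 mm
crank pin P = (r cos θ, r sin θ) = (0.837078, 11.970769)
h = r sin θ − e = 11.970769 − 18 = -6.029231
x = r cos θ + √(L² − h²) = 0.837078 + 197.908182 = 198.745259
dx/dθ = −r sin θ − h·r cos θ/√(L² − h²) (θ in radians; h = -6.029231) = -11.945267

x = 198.7453, dx/dθ = -11.9453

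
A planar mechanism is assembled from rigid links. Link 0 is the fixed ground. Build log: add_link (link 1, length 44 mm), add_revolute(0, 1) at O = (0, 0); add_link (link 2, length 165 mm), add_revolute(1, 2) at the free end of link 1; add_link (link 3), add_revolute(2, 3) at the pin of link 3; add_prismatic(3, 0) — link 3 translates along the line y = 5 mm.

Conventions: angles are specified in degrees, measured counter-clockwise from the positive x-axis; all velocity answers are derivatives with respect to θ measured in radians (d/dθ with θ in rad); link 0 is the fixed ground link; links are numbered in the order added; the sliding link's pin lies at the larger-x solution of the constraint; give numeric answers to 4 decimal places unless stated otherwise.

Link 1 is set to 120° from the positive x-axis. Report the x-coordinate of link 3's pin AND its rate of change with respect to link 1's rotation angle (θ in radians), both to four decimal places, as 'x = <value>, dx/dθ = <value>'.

geometry: r = 44 mm, L = 165 mm, e = 5 mm
crank pin P = (r cos θ, r sin θ) = (-22.000000, 38.105118)
h = r sin θ − e = 38.105118 − 5 = 33.105118
x = r cos θ + √(L² − h²) = -22.000000 + 161.644830 = 139.644830
dx/dθ = −r sin θ − h·r cos θ/√(L² − h²) (θ in radians; h = 33.105118) = -33.599483

x = 139.6448, dx/dθ = -33.5995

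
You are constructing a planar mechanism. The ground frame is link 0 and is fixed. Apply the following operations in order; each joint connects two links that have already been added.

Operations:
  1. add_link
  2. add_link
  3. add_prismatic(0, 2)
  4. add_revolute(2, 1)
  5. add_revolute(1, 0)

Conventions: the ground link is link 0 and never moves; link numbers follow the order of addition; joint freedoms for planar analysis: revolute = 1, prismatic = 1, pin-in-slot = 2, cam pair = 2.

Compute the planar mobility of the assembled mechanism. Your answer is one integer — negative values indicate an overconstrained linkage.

link 0 = ground. State L|J1|J2 = 1|0|0
+link1  2|0|0
+link2  3|0|0
P(0,2) f=1→J1  3|1|0
R(2,1) f=1→J1  3|2|0
R(1,0) f=1→J1  3|3|0
M = 3(3−1)−2·3−0 = 6−6−0 = 0

M = 0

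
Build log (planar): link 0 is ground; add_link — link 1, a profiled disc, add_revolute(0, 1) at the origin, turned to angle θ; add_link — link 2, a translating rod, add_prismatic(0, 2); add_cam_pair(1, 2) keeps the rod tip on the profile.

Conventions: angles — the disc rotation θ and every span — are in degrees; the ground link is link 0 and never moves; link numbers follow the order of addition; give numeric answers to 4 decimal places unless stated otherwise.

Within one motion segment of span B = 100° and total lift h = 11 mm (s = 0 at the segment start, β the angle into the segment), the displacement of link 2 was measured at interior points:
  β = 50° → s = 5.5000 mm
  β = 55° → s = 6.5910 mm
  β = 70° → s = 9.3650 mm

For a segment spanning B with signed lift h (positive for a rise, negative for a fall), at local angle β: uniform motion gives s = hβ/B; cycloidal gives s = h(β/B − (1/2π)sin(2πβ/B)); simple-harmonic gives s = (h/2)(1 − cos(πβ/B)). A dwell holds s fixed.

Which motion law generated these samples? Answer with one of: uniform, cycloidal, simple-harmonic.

candidates at β/B = r: uniform s = h·r (linear in β); cycloidal s = h·(r − sin(2πr)/(2π)); simple-harmonic s = (h/2)(1 − cos(πr))
β=50°: printed 5.5000 | uniform 5.5000, cycloidal 5.5000, simple-harmonic 5.5000
β=55°: printed 6.5910 | uniform 6.0500, cycloidal 6.5910, simple-harmonic 6.3604
β=70°: printed 9.3650 | uniform 7.7000, cycloidal 9.3650, simple-harmonic 8.7328
only one law matches every sample → cycloidal

cycloidal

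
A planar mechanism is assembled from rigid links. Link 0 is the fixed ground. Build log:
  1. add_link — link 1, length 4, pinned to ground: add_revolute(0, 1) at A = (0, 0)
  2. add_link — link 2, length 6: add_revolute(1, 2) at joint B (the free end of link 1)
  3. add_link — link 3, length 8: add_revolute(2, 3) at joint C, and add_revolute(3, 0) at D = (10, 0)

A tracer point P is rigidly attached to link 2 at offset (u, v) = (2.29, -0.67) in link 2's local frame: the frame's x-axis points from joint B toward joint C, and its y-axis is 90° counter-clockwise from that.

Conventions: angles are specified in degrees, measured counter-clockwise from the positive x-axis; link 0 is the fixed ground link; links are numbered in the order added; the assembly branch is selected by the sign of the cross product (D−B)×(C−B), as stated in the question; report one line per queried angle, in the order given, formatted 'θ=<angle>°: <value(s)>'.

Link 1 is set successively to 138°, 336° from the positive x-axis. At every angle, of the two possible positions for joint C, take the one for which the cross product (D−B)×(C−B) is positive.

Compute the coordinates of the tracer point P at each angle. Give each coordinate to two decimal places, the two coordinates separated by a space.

A=(0,0), D=(10.00,0)
θ=138°: B = A + 4.00·(cos138°, sin138°) = (-2.9726, 2.6765)
θ=138°: |BD| = 13.2458
θ=138°: circle(B,6.00) ∩ circle(D,8.00): a=5.5660, h=2.2405
θ=138°:   candidates: C₊=(2.9313,3.7461) cross=29.678; C₋=(2.0258,-0.6425) cross=-29.678
θ=138°:   branch + wants cross > 0 → take C=(2.9313,3.7461) (cross=29.678)
θ=138°: ex = (C−B)/|BC| = (0.9840,0.1783); ey = (-0.1783,0.9840)
θ=138°: P = B + 2.29·ex + -0.67·ey = (-0.5998,2.4255)
θ=336°: B = A + 4.00·(cos336°, sin336°) = (3.6542, -1.6269)
θ=336°: |BD| = 6.5511
θ=336°: circle(B,6.00) ∩ circle(D,8.00): a=1.1385, h=5.8910
θ=336°:   candidates: C₊=(3.2940,4.3622) cross=38.592; C₋=(6.2200,-7.0506) cross=-38.592
θ=336°:   branch + wants cross > 0 → take C=(3.2940,4.3622) (cross=38.592)
θ=336°: ex = (C−B)/|BC| = (-0.0600,0.9982); ey = (-0.9982,-0.0600)
θ=336°: P = B + 2.29·ex + -0.67·ey = (4.1855,0.6991)

θ=138°: -0.60 2.43
θ=336°: 4.19 0.70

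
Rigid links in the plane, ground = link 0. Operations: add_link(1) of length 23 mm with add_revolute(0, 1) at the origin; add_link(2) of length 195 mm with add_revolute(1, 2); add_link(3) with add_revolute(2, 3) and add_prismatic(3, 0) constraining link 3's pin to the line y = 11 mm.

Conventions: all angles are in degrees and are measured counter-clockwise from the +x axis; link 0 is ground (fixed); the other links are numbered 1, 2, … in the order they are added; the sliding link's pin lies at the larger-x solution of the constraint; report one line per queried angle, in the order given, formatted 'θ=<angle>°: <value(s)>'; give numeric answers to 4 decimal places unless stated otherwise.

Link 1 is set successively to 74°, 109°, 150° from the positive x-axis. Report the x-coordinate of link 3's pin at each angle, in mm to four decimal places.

geometry: r = 23 mm, L = 195 mm, e = 11 mm
θ=74°: crank pin P = (r cos θ, r sin θ) = (6.339659, 22.109019)
θ=74°: h = r sin θ − e = 22.109019 − 11 = 11.109019
θ=74°: x = r cos θ + √(L² − h²) = 6.339659 + 194.683306 = 201.022965
θ=109°: crank pin P = (r cos θ, r sin θ) = (-7.488068, 21.746927)
θ=109°: h = r sin θ − e = 21.746927 − 11 = 10.746927
θ=109°: x = r cos θ + √(L² − h²) = -7.488068 + 194.703630 = 187.215562
θ=150°: crank pin P = (r cos θ, r sin θ) = (-19.918584, 11.500000)
θ=150°: h = r sin θ − e = 11.500000 − 11 = 0.500000
θ=150°: x = r cos θ + √(L² − h²) = -19.918584 + 194.999359 = 175.080775

θ=74°: 201.0230
θ=109°: 187.2156
θ=150°: 175.0808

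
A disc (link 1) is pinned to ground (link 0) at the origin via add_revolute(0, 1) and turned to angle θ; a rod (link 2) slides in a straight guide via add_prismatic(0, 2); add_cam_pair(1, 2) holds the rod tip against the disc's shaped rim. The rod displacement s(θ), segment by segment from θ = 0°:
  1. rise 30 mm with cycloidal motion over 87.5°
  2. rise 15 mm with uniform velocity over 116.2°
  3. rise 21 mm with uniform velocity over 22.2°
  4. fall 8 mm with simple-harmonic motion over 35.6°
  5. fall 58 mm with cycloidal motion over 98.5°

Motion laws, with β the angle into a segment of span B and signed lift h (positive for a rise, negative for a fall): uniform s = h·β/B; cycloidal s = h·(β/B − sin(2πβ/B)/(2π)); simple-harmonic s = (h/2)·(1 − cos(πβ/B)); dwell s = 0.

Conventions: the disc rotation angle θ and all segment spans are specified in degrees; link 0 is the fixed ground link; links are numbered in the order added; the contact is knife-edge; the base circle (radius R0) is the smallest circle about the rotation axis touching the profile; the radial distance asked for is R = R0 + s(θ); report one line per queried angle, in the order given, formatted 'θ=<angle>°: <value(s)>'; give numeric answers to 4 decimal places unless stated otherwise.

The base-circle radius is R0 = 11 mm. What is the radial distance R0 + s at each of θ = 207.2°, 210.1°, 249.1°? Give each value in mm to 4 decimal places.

segment 1 (0° to 87.5°, cycloidal, h = 30) is passed completely: s = 0.0000 + (30) = 30.0000
segment 2 (87.5° to 203.7°, uniform, h = 15) is passed completely: s = 30.0000 + (15) = 45.0000
θ = 207.2° falls in segment 3 (203.7° to 225.9°, uniform, h = 21): β = 207.2 − 203.7 = 3.5°, B = 22.2°; Δs = 21·3.5/22.2 = 3.3108; s = 45.0000 + 3.3108 = 48.3108
θ = 210.1° falls in segment 3 (203.7° to 225.9°, uniform, h = 21): β = 210.1 − 203.7 = 6.4°, B = 22.2°; Δs = 21·6.4/22.2 = 6.0541; s = 45.0000 + 6.0541 = 51.0541
segment 3 (203.7° to 225.9°, uniform, h = 21) is passed completely: s = 45.0000 + (21) = 66.0000
θ = 249.1° falls in segment 4 (225.9° to 261.5°, simple-harmonic, h = -8): β = 249.1 − 225.9 = 23.2°, B = 35.6°; Δs = -8/2·(1 − cos(π·0.6517)) = -5.8348; s = 66.0000 − 5.8348 = 60.1652
θ=207.2°: R = R0 + s = 11 + 48.3108 = 59.3108
θ=210.1°: R = R0 + s = 11 + 51.0541 = 62.0541
θ=249.1°: R = R0 + s = 11 + 60.1652 = 71.1652

θ=207.2°: 59.3108
θ=210.1°: 62.0541
θ=249.1°: 71.1652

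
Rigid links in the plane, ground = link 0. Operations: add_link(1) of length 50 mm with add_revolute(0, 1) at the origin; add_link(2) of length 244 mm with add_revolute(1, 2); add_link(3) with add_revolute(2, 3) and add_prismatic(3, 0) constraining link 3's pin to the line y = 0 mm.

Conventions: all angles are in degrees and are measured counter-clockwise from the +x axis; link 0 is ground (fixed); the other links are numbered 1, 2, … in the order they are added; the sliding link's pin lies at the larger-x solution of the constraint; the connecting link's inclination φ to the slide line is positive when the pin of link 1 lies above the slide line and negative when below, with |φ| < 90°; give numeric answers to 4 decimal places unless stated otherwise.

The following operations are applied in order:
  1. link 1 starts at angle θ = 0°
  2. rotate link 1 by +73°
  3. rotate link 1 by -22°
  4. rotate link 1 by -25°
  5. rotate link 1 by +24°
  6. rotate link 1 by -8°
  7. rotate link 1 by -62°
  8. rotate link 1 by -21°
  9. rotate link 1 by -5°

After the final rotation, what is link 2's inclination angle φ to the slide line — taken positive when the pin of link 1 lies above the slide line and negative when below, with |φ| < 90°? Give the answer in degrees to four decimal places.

geometry: r = 50 mm, L = 244 mm, e = 0 mm; θ starts at 0°
rotate link 1 by +73°: θ ← 0° +73° = 73°
rotate link 1 by -22°: θ ← 73° -22° = 51°
rotate link 1 by -25°: θ ← 51° -25° = 26°
rotate link 1 by +24°: θ ← 26° +24° = 50°
rotate link 1 by -8°: θ ← 50° -8° = 42°
rotate link 1 by -62°: θ ← 42° -62° = -20°
rotate link 1 by -21°: θ ← -20° -21° = -41°
rotate link 1 by -5°: θ ← -41° -5° = -46°
h = r sin θ − e = -35.966990 − 0 = -35.966990
sin φ = h / L = -35.966990 / 244 = -0.14740570
φ = arcsin(-0.14740570) = -8.476613°

-8.4766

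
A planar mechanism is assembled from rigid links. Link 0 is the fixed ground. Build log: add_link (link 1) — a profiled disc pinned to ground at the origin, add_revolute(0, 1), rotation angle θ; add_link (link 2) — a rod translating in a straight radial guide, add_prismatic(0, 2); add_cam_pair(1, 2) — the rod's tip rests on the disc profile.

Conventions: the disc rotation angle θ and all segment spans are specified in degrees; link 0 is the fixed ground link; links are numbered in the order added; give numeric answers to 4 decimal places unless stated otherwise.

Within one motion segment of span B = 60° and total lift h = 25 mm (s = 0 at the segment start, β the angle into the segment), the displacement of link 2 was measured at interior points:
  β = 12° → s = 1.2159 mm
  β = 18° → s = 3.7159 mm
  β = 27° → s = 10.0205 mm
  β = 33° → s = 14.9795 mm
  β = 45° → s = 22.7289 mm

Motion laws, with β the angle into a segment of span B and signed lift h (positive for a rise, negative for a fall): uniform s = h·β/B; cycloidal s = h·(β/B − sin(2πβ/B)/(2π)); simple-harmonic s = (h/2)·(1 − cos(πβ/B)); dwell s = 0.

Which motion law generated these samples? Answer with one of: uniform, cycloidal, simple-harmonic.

candidates at β/B = r: uniform s = h·r (linear in β); cycloidal s = h·(r − sin(2πr)/(2π)); simple-harmonic s = (h/2)(1 − cos(πr))
β=12°: printed 1.2159 | uniform 5.0000, cycloidal 1.2159, simple-harmonic 2.3873
β=18°: printed 3.7159 | uniform 7.5000, cycloidal 3.7159, simple-harmonic 5.1527
β=27°: printed 10.0205 | uniform 11.2500, cycloidal 10.0205, simple-harmonic 10.5446
β=33°: printed 14.9795 | uniform 13.7500, cycloidal 14.9795, simple-harmonic 14.4554
β=45°: printed 22.7289 | uniform 18.7500, cycloidal 22.7289, simple-harmonic 21.3388
only one law matches every sample → cycloidal

cycloidal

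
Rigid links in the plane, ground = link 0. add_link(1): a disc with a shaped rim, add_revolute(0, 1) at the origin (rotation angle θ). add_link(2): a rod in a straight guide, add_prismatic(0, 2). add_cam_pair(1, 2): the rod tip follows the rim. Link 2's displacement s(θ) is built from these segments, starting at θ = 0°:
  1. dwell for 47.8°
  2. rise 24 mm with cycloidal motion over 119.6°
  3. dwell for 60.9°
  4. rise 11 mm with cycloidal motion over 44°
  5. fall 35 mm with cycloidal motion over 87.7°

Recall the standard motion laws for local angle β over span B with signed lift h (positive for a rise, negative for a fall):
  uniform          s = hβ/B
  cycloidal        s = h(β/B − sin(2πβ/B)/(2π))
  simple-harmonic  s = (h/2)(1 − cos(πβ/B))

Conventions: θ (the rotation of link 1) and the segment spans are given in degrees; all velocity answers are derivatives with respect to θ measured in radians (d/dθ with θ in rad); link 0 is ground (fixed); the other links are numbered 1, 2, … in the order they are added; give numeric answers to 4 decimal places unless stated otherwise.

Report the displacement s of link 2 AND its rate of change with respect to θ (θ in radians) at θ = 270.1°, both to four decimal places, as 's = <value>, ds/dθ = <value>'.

segment 1 (0° to 47.8°, dwell): s unchanged at 0.0000
segment 2 (47.8° to 167.4°, cycloidal, h = 24) is passed completely: s = 0.0000 + (24) = 24.0000
segment 3 (167.4° to 228.3°, dwell): s unchanged at 24.0000
θ = 270.1° falls in segment 4 (228.3° to 272.3°, cycloidal, h = 11): β = 270.1 − 228.3 = 41.8°, B = 44°; Δs = 11·(0.9500 − sin(2π·0.9500)/(2π)) = 10.9910; s = 24.0000 + 10.9910 = 34.9910
velocity in seg [228.3°–272.3°] (cycloidal), θ in radians: β = 41.8° = 0.7295 rad, B = 44° = 0.7679 rad; ds/dθ = (h/B)(1 − cos(2πβ/B)) = (11/0.7679)(1 − cos(2π·0.9500)) = 0.701064 mm/rad

s = 34.9910, ds/dθ = 0.7011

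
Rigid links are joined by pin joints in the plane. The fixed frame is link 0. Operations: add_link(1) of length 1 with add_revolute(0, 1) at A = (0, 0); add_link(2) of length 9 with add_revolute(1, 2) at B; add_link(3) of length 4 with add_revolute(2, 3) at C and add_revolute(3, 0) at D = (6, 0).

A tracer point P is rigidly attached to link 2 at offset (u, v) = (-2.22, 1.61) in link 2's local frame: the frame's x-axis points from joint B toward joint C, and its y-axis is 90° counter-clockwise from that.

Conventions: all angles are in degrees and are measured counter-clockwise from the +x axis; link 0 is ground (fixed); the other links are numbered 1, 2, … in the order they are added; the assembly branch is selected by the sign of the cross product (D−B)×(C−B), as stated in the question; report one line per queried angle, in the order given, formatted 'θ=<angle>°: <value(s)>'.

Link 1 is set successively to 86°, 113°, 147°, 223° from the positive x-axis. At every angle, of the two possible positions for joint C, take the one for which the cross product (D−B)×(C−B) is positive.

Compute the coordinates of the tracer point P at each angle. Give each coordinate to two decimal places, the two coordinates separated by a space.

A=(0,0), D=(6.00,0)
θ=86°: B = A + 1.00·(cos86°, sin86°) = (0.0698, 0.9976)
θ=86°: |BD| = 6.0136
θ=86°: circle(B,9.00) ∩ circle(D,4.00): a=8.4112, h=3.2017
θ=86°:   candidates: C₊=(8.8956,2.7596) cross=19.254; C₋=(7.8333,-3.5551) cross=-19.254
θ=86°:   branch + wants cross > 0 → take C=(8.8956,2.7596) (cross=19.254)
θ=86°: ex = (C−B)/|BC| = (0.9806,0.1958); ey = (-0.1958,0.9806)
θ=86°: P = B + -2.22·ex + 1.61·ey = (-2.4225,2.1418)
θ=113°: B = A + 1.00·(cos113°, sin113°) = (-0.3907, 0.9205)
θ=113°: |BD| = 6.4567
θ=113°: circle(B,9.00) ∩ circle(D,4.00): a=8.2619, h=3.5695
θ=113°:   candidates: C₊=(8.2956,3.2757) cross=23.047; C₋=(7.2779,-3.7904) cross=-23.047
θ=113°:   branch + wants cross > 0 → take C=(8.2956,3.2757) (cross=23.047)
θ=113°: ex = (C−B)/|BC| = (0.9652,0.2617); ey = (-0.2617,0.9652)
θ=113°: P = B + -2.22·ex + 1.61·ey = (-2.9547,1.8935)
θ=147°: B = A + 1.00·(cos147°, sin147°) = (-0.8387, 0.5446)
θ=147°: |BD| = 6.8603
θ=147°: circle(B,9.00) ∩ circle(D,4.00): a=8.1675, h=3.7804
θ=147°:   candidates: C₊=(7.6032,3.6647) cross=25.935; C₋=(7.0030,-3.8722) cross=-25.935
θ=147°:   branch + wants cross > 0 → take C=(7.6032,3.6647) (cross=25.935)
θ=147°: ex = (C−B)/|BC| = (0.9380,0.3467); ey = (-0.3467,0.9380)
θ=147°: P = B + -2.22·ex + 1.61·ey = (-3.4791,1.2852)
θ=223°: B = A + 1.00·(cos223°, sin223°) = (-0.7314, -0.6820)
θ=223°: |BD| = 6.7658
θ=223°: circle(B,9.00) ∩ circle(D,4.00): a=8.1865, h=3.7392
θ=223°:   candidates: C₊=(7.0365,3.8634) cross=25.299; C₋=(7.7903,-3.5770) cross=-25.299
θ=223°:   branch + wants cross > 0 → take C=(7.0365,3.8634) (cross=25.299)
θ=223°: ex = (C−B)/|BC| = (0.8631,0.5050); ey = (-0.5050,0.8631)
θ=223°: P = B + -2.22·ex + 1.61·ey = (-3.4605,-0.4136)

θ=86°: -2.42 2.14
θ=113°: -2.95 1.89
θ=147°: -3.48 1.29
θ=223°: -3.46 -0.41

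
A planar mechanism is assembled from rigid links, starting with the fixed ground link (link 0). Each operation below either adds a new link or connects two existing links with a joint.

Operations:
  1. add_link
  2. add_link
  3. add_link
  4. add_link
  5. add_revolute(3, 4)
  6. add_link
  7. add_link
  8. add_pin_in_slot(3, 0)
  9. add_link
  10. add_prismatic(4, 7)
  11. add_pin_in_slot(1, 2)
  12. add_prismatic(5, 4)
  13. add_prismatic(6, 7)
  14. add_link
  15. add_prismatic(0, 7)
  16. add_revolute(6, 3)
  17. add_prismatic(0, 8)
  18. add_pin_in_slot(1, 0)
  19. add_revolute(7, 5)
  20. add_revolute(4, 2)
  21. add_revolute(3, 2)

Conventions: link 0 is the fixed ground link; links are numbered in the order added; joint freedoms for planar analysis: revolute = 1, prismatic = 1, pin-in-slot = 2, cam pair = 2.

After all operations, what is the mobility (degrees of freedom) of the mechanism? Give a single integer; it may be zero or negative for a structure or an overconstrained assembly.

ground; <1,0,0>
#1 <2,0,0>
#2 <3,0,0>
#3 <4,0,0>
#4 <5,0,0>
R:3↔4 J1 <5,1,0>
#5 <6,1,0>
#6 <7,1,0>
PS:3↔0 J2 <7,1,1>
#7 <8,1,1>
P:4↔7 J1 <8,2,1>
PS:1↔2 J2 <8,2,2>
P:5↔4 J1 <8,3,2>
P:6↔7 J1 <8,4,2>
#8 <9,4,2>
P:0↔7 J1 <9,5,2>
R:6↔3 J1 <9,6,2>
P:0↔8 J1 <9,7,2>
PS:1↔0 J2 <9,7,3>
R:7↔5 J1 <9,8,3>
R:4↔2 J1 <9,9,3>
R:3↔2 J1 <9,10,3>
3×8 − 2×10 − 1×3 = 1

M = 1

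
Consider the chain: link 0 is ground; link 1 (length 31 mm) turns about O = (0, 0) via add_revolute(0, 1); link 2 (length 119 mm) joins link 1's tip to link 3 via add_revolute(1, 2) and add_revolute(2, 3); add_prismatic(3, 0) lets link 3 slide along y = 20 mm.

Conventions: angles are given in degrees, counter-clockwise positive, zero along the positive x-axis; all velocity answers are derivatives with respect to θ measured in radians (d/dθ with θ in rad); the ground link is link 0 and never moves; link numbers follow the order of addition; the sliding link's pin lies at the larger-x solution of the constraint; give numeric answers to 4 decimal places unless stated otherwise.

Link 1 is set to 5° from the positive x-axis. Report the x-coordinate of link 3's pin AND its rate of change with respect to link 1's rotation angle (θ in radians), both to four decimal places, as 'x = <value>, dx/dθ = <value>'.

geometry: r = 31 mm, L = 119 mm, e = 20 mm
crank pin P = (r cos θ, r sin θ) = (30.882036, 2.701828)
h = r sin θ − e = 2.701828 − 20 = -17.298172
x = r cos θ + √(L² − h²) = 30.882036 + 117.736032 = 148.618068
dx/dθ = −r sin θ − h·r cos θ/√(L² − h²) (θ in radians; h = -17.298172) = 1.835464

x = 148.6181, dx/dθ = 1.8355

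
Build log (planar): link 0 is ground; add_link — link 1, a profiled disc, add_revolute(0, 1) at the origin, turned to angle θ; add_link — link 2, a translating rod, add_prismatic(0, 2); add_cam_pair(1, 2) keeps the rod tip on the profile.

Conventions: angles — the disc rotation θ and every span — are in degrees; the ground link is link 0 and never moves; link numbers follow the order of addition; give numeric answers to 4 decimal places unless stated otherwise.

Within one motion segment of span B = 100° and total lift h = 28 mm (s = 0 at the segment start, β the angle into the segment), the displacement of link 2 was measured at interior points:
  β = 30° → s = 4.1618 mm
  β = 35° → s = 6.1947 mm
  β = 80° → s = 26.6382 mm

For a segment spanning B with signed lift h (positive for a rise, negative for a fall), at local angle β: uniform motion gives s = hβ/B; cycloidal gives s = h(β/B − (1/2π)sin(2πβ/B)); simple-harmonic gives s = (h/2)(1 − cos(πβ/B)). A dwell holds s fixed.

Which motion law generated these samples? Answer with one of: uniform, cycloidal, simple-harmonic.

candidates at β/B = r: uniform s = h·r (linear in β); cycloidal s = h·(r − sin(2πr)/(2π)); simple-harmonic s = (h/2)(1 − cos(πr))
β=30°: printed 4.1618 | uniform 8.4000, cycloidal 4.1618, simple-harmonic 5.7710
β=35°: printed 6.1947 | uniform 9.8000, cycloidal 6.1947, simple-harmonic 7.6441
β=80°: printed 26.6382 | uniform 22.4000, cycloidal 26.6382, simple-harmonic 25.3262
only one law matches every sample → cycloidal

cycloidal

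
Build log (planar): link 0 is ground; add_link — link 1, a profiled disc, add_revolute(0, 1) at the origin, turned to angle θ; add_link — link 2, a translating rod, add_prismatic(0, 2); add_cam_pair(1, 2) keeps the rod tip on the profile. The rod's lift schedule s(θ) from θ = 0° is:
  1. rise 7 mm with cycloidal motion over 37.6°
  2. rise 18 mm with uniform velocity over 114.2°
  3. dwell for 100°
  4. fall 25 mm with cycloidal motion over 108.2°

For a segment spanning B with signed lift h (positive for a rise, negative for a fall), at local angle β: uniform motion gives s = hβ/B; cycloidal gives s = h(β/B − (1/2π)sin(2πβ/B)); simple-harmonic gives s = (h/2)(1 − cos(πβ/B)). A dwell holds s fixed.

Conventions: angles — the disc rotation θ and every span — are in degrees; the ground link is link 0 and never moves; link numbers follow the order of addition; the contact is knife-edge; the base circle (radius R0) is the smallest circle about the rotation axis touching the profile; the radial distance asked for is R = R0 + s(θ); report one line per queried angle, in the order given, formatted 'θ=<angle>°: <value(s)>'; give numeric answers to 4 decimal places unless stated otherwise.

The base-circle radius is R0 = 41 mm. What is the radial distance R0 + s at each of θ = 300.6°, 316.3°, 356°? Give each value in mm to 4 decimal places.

seg 1 [0°–37.6°] cycloidal, h=7: full span → s += 7 → s = 7.0000
seg 2 [37.6°–151.8°] uniform, h=18: full span → s += 18 → s = 25.0000
seg 3 [151.8°–251.8°] dwell: s stays 25.0000
seg 4 [251.8°–360°] cycloidal, h=-25: θ=300.6° here. β=48.8, B=108.2. -25·(0.4510 − sin(2π·0.4510)/(2π)) = -10.0701 → s = 14.9299
seg 4 [251.8°–360°] cycloidal, h=-25: θ=316.3° here. β=64.5, B=108.2. -25·(0.5961 − sin(2π·0.5961)/(2π)) = -17.1625 → s = 7.8375
seg 4 [251.8°–360°] cycloidal, h=-25: θ=356° here. β=104.2, B=108.2. -25·(0.9630 − sin(2π·0.9630)/(2π)) = -24.9917 → s = 0.0083
θ=300.6°: R = R0 + s = 41 + 14.9299 = 55.9299
θ=316.3°: R = R0 + s = 41 + 7.8375 = 48.8375
θ=356°: R = R0 + s = 41 + 0.0083 = 41.0083

θ=300.6°: 55.9299
θ=316.3°: 48.8375
θ=356°: 41.0083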